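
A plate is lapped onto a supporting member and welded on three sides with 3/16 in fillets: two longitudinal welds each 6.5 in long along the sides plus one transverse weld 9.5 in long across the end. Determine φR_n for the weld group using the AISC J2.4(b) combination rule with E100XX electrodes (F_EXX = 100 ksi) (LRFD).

φR_n ≈ 151 kips

t_e = 0.707 × 0.1875 = 0.1326 in.
R_nwl = 0.6 × 100 × 0.1326 × 13 = 103.4 kips (longitudinal, 2 welds).
R_nwt = 0.6 × 100 × 0.1326 × 9.5 = 75.56 kips (transverse, base value).
(i) R_nwl + R_nwt = 179 kips; (ii) 0.85 R_nwl + 1.5 R_nwt = 201.2 kips.
R_n = max = 201.2 kips [governs: (ii)]; φR_n = 150.9 kips.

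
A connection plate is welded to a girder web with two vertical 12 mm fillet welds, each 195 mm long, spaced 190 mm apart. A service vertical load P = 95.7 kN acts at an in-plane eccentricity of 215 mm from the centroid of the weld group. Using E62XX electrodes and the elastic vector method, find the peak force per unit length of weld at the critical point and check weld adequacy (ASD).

E62XX → F_EXX = 620 MPa.
Total weld length L_w = 390 mm. Treat welds as unit-width lines.
Polar moment about centroid: J = 2[d³/12 + d(b/2)²] = 2[195³/12 + 195×95²] = 4756000 mm³.
Direct shear f_v = P/L_w = 95.7×10³ / 390 = 245.4 N/mm (vertical).
Torsion M = P·e = 95.7×10³ × 215 = 20576000 N·mm.
Critical point at (x, y) = (95, 97.5) from centroid. f_tx = M·y/J = 421.8 N/mm; f_ty = M·x/J = 411 N/mm.
Resultant f_max = √[f_tx² + (f_v + f_ty)²] = √[421.8² + (245.4 + 411)²] = 780.3 N/mm.
Capacity per unit length: r_n/Ω = (1/2.0) × 0.6 × 620 × (0.707 × 12) = 1578 N/mm.
780.3 ≤ 1578 → adequate.

f_max ≈ 780 N/mm; adequate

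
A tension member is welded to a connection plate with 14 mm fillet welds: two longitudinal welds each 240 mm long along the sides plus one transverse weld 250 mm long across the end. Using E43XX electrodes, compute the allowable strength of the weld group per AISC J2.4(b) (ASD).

E43XX → F_EXX = 430 MPa.
t_e = 0.707 × 14 = 9.898 mm.
R_nwl = 0.6 × 430 × 9.898 × 480 × 10⁻³ = 1226 kN (longitudinal, 2 welds).
R_nwt = 0.6 × 430 × 9.898 × 250 × 10⁻³ = 638.4 kN (transverse, base value).
(i) R_nwl + R_nwt = 1864 kN; (ii) 0.85 R_nwl + 1.5 R_nwt = 2000 kN.
R_n = max = 2000 kN [governs: (ii)]; R_n/Ω = 999.8 kN.

R_n/Ω ≈ 1000 kN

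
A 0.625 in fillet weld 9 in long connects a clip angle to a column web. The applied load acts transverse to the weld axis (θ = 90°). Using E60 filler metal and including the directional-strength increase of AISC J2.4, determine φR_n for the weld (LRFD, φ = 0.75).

φR_n ≈ 161 kip

E60XX → F_EXX = 60 ksi.
t_e = 0.707 × 0.625 = 0.4419 in; A_we = 0.4419 × 9 = 3.977 in².
Directional factor: 1.0 + 0.5 sin^1.5(90°) = 1.5.
F_nw = 0.6 × 60 × 1.5 = 54 ksi.
φR_n = 0.75 × 54 × 3.977 = 161.1 kip.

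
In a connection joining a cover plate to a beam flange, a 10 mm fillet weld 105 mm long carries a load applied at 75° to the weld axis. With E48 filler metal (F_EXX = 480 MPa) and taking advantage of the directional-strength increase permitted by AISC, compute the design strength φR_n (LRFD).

t_e = 0.707 × 10 = 7.07 mm; A_we = 7.07 × 105 = 742.3 mm².
Directional factor: 1.0 + 0.5 sin^1.5(75°) = 1.475.
F_nw = 0.6 × 480 × 1.475 = 424.7 MPa.
φR_n = 0.75 × 424.7 × 742.3 × 10⁻³ = 236.5 kN.

φR_n ≈ 236 kN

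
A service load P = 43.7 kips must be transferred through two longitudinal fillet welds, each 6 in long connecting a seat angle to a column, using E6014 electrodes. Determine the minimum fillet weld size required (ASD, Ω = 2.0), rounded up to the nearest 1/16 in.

w = 5/16 in

E60XX → F_EXX = 60 ksi.
Total weld length L = 12 in.
Required throat t_e = P × Ω / (0.6 F_EXX × L) = 43.7 × 2.0 / (0.6 × 60 × 12) = 0.2023 in.
Required leg w = t_e / 0.707 = 0.2862 in → use 5/16 in.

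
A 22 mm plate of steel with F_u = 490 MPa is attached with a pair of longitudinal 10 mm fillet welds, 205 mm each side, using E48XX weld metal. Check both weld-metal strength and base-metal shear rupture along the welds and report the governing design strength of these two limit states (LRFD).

φR_n ≈ 626 kN (weld metal governs)

E48XX → F_EXX = 480 MPa.
t_e = 0.707 × 10 = 7.07 mm; L = 410 mm.
Weld metal: φR_n = 0.75 × 0.6 × 480 × 7.07 × 410 × 10⁻³ = 626.1 kN.
Base metal (shear rupture): φR_n = 0.75 × 0.6 × 490 × 22 × 410 × 10⁻³ = 1989 kN.
Governing: weld metal.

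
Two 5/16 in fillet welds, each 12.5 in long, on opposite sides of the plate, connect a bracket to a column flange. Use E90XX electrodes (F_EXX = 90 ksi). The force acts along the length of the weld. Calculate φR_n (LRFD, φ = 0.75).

φR_n ≈ 224 kip

Effective throat t_e = 0.707 × 0.3125 = 0.2209 in.
Total length L = 25 in; A_we = 0.2209 × 25 = 5.523 in².
F_nw = 0.6 F_EXX = 0.6 × 90 = 54 ksi.
φR_n = 0.75 × 54 × 5.523 = 223.7 kip.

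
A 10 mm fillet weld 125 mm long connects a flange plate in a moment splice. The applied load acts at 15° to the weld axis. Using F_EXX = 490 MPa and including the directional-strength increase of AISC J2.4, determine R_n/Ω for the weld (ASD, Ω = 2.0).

t_e = 0.707 × 10 = 7.07 mm; A_we = 7.07 × 125 = 883.7 mm².
Directional factor: 1.0 + 0.5 sin^1.5(15°) = 1.066.
F_nw = 0.6 × 490 × 1.066 = 313.4 MPa.
R_n/Ω = (313.4 × 883.7) / 2.0 × 10⁻³ = 138.5 kN.

R_n/Ω ≈ 138 kN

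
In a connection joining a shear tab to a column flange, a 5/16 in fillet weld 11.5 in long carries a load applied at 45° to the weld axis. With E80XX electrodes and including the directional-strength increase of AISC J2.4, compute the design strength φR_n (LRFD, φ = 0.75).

φR_n ≈ 119 kip

E80XX → F_EXX = 80 ksi.
t_e = 0.707 × 0.3125 = 0.2209 in; A_we = 0.2209 × 11.5 = 2.541 in².
Directional factor: 1.0 + 0.5 sin^1.5(45°) = 1.297.
F_nw = 0.6 × 80 × 1.297 = 62.27 ksi.
φR_n = 0.75 × 62.27 × 2.541 = 118.7 kip.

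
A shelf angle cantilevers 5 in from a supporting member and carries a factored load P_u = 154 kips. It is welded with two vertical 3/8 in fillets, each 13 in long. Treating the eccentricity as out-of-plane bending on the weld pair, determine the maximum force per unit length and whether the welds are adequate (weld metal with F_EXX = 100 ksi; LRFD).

L_w = 2 × 13 = 26 in; section modulus (unit throat) S = 2 × L²/6 = 56.33 in².
Direct shear f_v = P/L_w = 154/26 = 5.923 kip/in.
Moment M = P × e = 154 × 5 = 770 kip·in; bending f_b = M/S = 13.67 kip/in.
f_max = √(f_v² + f_b²) = √(5.923² + 13.67²) = 14.9 kip/in.
φr_n = 0.75 × 0.6 × 100 × (0.707 × 0.375) = 11.93 kip/in → NOT adequate.

f_max ≈ 14.9 kip/in; NOT adequate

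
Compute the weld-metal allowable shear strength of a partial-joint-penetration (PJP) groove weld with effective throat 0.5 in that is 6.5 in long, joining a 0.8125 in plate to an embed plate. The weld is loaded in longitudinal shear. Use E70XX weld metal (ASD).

E70XX → F_EXX = 70 ksi.
Effective throat (given) t_e = 0.5 in.
A_we = 0.5 × 6.5 = 3.25 in².
F_nw = 0.6 F_EXX = 42 ksi.
R_n/Ω = (42 × 3.25) / 2.0 = 68.25 kip.

R_n/Ω ≈ 68.2 kip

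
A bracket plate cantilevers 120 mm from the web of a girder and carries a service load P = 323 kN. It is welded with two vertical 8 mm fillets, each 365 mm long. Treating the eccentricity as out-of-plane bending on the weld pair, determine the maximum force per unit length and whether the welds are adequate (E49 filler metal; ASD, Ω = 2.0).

f_max ≈ 979 N/mm; NOT adequate

E49XX → F_EXX = 490 MPa.
L_w = 2 × 365 = 730 mm; section modulus (unit throat) S = 2 × L²/6 = 44410 mm².
Direct shear f_v = P/L_w = 323×10³/730 = 442.5 N/mm.
Moment M = P × e = 323×10³ × 120 = 38760000 N·mm; bending f_b = M/S = 872.8 N/mm.
f_max = √(f_v² + f_b²) = √(442.5² + 872.8²) = 978.6 N/mm.
r_n/Ω = (1/2.0) × 0.6 × 490 × (0.707 × 8) = 831.4 N/mm → NOT adequate.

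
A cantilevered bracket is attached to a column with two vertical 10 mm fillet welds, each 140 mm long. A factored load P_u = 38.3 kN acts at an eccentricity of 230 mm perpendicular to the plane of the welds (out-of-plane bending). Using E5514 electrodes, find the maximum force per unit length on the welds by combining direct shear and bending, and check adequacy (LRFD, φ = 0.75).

E55XX → F_EXX = 550 MPa.
L_w = 2 × 140 = 280 mm; section modulus (unit throat) S = 2 × L²/6 = 6533 mm².
Direct shear f_v = P/L_w = 38.3×10³/280 = 136.8 N/mm.
Moment M = P × e = 38.3×10³ × 230 = 8809000 N·mm; bending f_b = M/S = 1348 N/mm.
f_max = √(f_v² + f_b²) = √(136.8² + 1348²) = 1355 N/mm.
φr_n = 0.75 × 0.6 × 550 × (0.707 × 10) = 1750 N/mm → adequate.

f_max ≈ 1360 N/mm; adequate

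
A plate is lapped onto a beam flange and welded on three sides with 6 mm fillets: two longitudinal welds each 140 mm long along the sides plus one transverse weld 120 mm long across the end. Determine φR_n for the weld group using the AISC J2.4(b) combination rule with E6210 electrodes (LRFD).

φR_n ≈ 495 kN

E62XX → F_EXX = 620 MPa.
t_e = 0.707 × 6 = 4.242 mm.
R_nwl = 0.6 × 620 × 4.242 × 280 × 10⁻³ = 441.8 kN (longitudinal, 2 welds).
R_nwt = 0.6 × 620 × 4.242 × 120 × 10⁻³ = 189.4 kN (transverse, base value).
(i) R_nwl + R_nwt = 631.2 kN; (ii) 0.85 R_nwl + 1.5 R_nwt = 659.6 kN.
R_n = max = 659.6 kN [governs: (ii)]; φR_n = 494.7 kN.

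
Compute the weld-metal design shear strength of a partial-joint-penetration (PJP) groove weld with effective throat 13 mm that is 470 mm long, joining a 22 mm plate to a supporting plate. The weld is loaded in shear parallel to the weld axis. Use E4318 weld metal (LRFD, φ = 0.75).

E43XX → F_EXX = 430 MPa.
Effective throat (given) t_e = 13 mm.
A_we = 13 × 470 = 6110 mm².
F_nw = 0.6 F_EXX = 258 MPa.
φR_n = 0.75 × 258 × 6110 × 10⁻³ = 1182 kN.

φR_n ≈ 1180 kN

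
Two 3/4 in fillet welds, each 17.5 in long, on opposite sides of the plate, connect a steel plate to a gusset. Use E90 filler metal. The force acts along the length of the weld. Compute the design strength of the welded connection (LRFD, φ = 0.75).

E90XX → F_EXX = 90 ksi.
Effective throat t_e = 0.707 × 0.75 = 0.5302 in.
Total length L = 35 in; A_we = 0.5302 × 35 = 18.56 in².
F_nw = 0.6 F_EXX = 0.6 × 90 = 54 ksi.
φR_n = 0.75 × 54 × 18.56 = 751.6 kips.

φR_n ≈ 752 kips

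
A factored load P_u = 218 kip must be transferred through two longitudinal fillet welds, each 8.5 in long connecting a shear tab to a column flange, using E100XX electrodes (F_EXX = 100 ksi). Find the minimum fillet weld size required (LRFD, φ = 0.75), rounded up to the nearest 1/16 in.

Total weld length L = 17 in.
Required throat t_e = P_u / (φ × 0.6 F_EXX × L) = 218 / (0.75 × 0.6 × 100 × 17) = 0.285 in.
Required leg w = t_e / 0.707 = 0.4031 in → use 7/16 in.

w = 7/16 in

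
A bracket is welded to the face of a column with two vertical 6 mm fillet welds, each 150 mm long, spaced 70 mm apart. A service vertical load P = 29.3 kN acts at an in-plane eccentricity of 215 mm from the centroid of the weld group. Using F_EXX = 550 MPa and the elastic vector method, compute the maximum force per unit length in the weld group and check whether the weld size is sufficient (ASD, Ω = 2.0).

Total weld length L_w = 300 mm. Treat welds as unit-width lines.
Polar moment about centroid: J = 2[d³/12 + d(b/2)²] = 2[150³/12 + 150×35²] = 930000 mm³.
Direct shear f_v = P/L_w = 29.3×10³ / 300 = 97.67 N/mm (vertical).
Torsion M = P·e = 29.3×10³ × 215 = 6299500 N·mm.
Critical point at (x, y) = (35, 75) from centroid. f_tx = M·y/J = 508 N/mm; f_ty = M·x/J = 237.1 N/mm.
Resultant f_max = √[f_tx² + (f_v + f_ty)²] = √[508² + (97.67 + 237.1)²] = 608.4 N/mm.
Capacity per unit length: r_n/Ω = (1/2.0) × 0.6 × 550 × (0.707 × 6) = 699.9 N/mm.
608.4 ≤ 699.9 → adequate.

f_max ≈ 608 N/mm; adequate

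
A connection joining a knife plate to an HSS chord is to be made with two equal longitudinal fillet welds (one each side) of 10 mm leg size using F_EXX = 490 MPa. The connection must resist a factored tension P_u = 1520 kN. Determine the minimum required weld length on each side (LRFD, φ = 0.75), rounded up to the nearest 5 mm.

Throat t_e = 0.707 × 10 = 7.07 mm.
φr_n = 0.75 × 0.6 × 490 × 7.07 × 10⁻³ = 1.559 kN/mm.
L_req = P_u / φr_n = 1520 / 1.559 = 975 mm total.
Per side: 975 / 2 = 487.5 mm.
Round up → use L = 490 mm on each side.

L = 490 mm on each side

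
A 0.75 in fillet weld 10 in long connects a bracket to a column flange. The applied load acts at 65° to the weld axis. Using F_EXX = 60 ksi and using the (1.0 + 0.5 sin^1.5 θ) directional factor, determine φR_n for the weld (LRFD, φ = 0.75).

φR_n ≈ 205 kips

t_e = 0.707 × 0.75 = 0.5302 in; A_we = 0.5302 × 10 = 5.303 in².
Directional factor: 1.0 + 0.5 sin^1.5(65°) = 1.431.
F_nw = 0.6 × 60 × 1.431 = 51.53 ksi.
φR_n = 0.75 × 51.53 × 5.303 = 204.9 kips.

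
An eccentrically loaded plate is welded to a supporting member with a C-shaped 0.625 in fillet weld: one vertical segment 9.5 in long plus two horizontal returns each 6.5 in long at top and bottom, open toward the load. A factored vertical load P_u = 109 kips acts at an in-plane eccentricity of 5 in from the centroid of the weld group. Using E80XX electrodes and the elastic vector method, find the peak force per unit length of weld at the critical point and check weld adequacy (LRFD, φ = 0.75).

f_max ≈ 11.6 kip/in; adequate

E80XX → F_EXX = 80 ksi.
Total weld length L_w = 22.5 in. Treat welds as unit-width lines.
Centroid: x̄ = 2×6.5×3.25 / 22.5 = 1.878 in from the vertical weld.
Polar moment about centroid: J = I_x + I_y = [9.5³/12 + 2×6.5×4.75²] + [9.5×1.878² + 2(6.5³/12 + 6.5×1.372²)] = 468.5 in³.
Direct shear f_v = P/L_w = 109 / 22.5 = 4.844 kip/in (vertical).
Torsion M = P·e = 109 × 5 = 545 kip·in.
Critical point at (x, y) = (4.622, 4.75) from centroid. f_tx = M·y/J = 5.526 kip/in; f_ty = M·x/J = 5.377 kip/in.
Resultant f_max = √[f_tx² + (f_v + f_ty)²] = √[5.526² + (4.844 + 5.377)²] = 11.62 kip/in.
Capacity per unit length: φr_n = 0.75 × 0.6 × 80 × (0.707 × 0.625) = 15.91 kip/in.
11.62 ≤ 15.91 → adequate.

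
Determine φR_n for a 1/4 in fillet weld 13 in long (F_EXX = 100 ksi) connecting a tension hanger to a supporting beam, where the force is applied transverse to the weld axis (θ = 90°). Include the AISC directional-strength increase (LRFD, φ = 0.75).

φR_n ≈ 155 kips

t_e = 0.707 × 0.25 = 0.1767 in; A_we = 0.1767 × 13 = 2.298 in².
Directional factor: 1.0 + 0.5 sin^1.5(90°) = 1.5.
F_nw = 0.6 × 100 × 1.5 = 90 ksi.
φR_n = 0.75 × 90 × 2.298 = 155.1 kips.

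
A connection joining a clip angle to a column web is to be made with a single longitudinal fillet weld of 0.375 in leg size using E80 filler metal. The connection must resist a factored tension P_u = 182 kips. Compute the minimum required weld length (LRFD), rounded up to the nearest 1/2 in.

E80XX → F_EXX = 80 ksi.
Throat t_e = 0.707 × 0.375 = 0.2651 in.
φr_n = 0.75 × 0.6 × 80 × 0.2651 = 9.544 kips/in.
L_req = P_u / φr_n = 182 / 9.544 = 19.07 in total.
Round up → use L = 19.5 in.

L = 19.5 in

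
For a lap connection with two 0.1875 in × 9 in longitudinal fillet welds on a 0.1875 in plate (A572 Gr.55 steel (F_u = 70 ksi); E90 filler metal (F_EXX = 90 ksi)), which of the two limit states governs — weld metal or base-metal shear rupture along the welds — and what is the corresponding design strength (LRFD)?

t_e = 0.707 × 0.1875 = 0.1326 in; L = 18 in.
Weld metal: φR_n = 0.75 × 0.6 × 90 × 0.1326 × 18 = 96.64 kips.
Base metal (shear rupture): φR_n = 0.75 × 0.6 × 70 × 0.1875 × 18 = 106.3 kips.
Governing: weld metal.

φR_n ≈ 96.6 kips (weld metal governs)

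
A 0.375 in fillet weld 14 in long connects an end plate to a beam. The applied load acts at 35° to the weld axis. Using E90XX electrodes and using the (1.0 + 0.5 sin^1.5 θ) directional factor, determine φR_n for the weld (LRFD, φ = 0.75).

φR_n ≈ 183 kip

E90XX → F_EXX = 90 ksi.
t_e = 0.707 × 0.375 = 0.2651 in; A_we = 0.2651 × 14 = 3.712 in².
Directional factor: 1.0 + 0.5 sin^1.5(35°) = 1.217.
F_nw = 0.6 × 90 × 1.217 = 65.73 ksi.
φR_n = 0.75 × 65.73 × 3.712 = 183 kip.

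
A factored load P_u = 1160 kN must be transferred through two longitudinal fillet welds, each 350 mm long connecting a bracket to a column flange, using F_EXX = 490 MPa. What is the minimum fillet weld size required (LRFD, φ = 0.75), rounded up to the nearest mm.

w = 11 mm

Total weld length L = 700 mm.
Required throat t_e = P_u / (φ × 0.6 F_EXX × L) = 1160 / (0.75 × 0.6 × 490 × 700 × 10⁻³) = 7.515 mm.
Required leg w = t_e / 0.707 = 10.63 mm → use 11 mm.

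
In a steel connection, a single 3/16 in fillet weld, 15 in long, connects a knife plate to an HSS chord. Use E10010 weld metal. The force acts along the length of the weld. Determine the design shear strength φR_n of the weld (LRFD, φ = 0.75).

E100XX → F_EXX = 100 ksi.
Effective throat t_e = 0.707 × 0.1875 = 0.1326 in.
Total length L = 15 in; A_we = 0.1326 × 15 = 1.988 in².
F_nw = 0.6 F_EXX = 0.6 × 100 = 60 ksi.
φR_n = 0.75 × 60 × 1.988 = 89.48 kip.

φR_n ≈ 89.5 kip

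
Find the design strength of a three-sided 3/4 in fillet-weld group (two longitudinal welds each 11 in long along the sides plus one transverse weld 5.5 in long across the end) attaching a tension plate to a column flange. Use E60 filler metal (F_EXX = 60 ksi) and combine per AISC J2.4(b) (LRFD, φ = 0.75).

t_e = 0.707 × 0.75 = 0.5302 in.
R_nwl = 0.6 × 60 × 0.5302 × 22 = 420 kip (longitudinal, 2 welds).
R_nwt = 0.6 × 60 × 0.5302 × 5.5 = 105 kip (transverse, base value).
(i) R_nwl + R_nwt = 524.9 kip; (ii) 0.85 R_nwl + 1.5 R_nwt = 514.4 kip.
R_n = max = 524.9 kip [governs: (i)]; φR_n = 393.7 kip.

φR_n ≈ 394 kip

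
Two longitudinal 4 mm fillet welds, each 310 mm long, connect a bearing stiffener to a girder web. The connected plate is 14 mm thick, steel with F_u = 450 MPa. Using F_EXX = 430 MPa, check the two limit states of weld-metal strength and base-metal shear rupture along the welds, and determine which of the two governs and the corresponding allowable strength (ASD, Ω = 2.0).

t_e = 0.707 × 4 = 2.828 mm; L = 620 mm.
Weld metal: R_n/Ω = (1/2.0) × 0.6 × 430 × 2.828 × 620 × 10⁻³ = 226.2 kN.
Base metal (shear rupture): R_n/Ω = (1/2.0) × 0.6 × 450 × 14 × 620 × 10⁻³ = 1172 kN.
Governing: weld metal.

R_n/Ω ≈ 226 kN (weld metal governs)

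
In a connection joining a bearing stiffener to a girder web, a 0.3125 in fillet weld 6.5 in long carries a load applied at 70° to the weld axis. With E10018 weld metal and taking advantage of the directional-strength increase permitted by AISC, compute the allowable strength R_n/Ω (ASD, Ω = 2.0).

R_n/Ω ≈ 62.7 kips

E100XX → F_EXX = 100 ksi.
t_e = 0.707 × 0.3125 = 0.2209 in; A_we = 0.2209 × 6.5 = 1.436 in².
Directional factor: 1.0 + 0.5 sin^1.5(70°) = 1.455.
F_nw = 0.6 × 100 × 1.455 = 87.33 ksi.
R_n/Ω = (87.33 × 1.436) / 2.0 = 62.71 kips.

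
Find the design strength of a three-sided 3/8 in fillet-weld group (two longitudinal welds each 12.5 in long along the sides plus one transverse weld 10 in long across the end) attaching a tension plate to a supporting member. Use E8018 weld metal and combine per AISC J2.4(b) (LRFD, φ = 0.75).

φR_n ≈ 346 kip

E80XX → F_EXX = 80 ksi.
t_e = 0.707 × 0.375 = 0.2651 in.
R_nwl = 0.6 × 80 × 0.2651 × 25 = 318.1 kip (longitudinal, 2 welds).
R_nwt = 0.6 × 80 × 0.2651 × 10 = 127.3 kip (transverse, base value).
(i) R_nwl + R_nwt = 445.4 kip; (ii) 0.85 R_nwl + 1.5 R_nwt = 461.3 kip.
R_n = max = 461.3 kip [governs: (ii)]; φR_n = 346 kip.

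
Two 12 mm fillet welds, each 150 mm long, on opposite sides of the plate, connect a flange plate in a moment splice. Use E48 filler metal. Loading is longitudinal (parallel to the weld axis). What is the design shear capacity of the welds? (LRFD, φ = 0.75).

E48XX → F_EXX = 480 MPa.
Effective throat t_e = 0.707 × 12 = 8.484 mm.
Total length L = 300 mm; A_we = 8.484 × 300 = 2545 mm².
F_nw = 0.6 F_EXX = 0.6 × 480 = 288 MPa.
φR_n = 0.75 × 288 × 2545 × 10⁻³ = 549.8 kN.

φR_n ≈ 550 kN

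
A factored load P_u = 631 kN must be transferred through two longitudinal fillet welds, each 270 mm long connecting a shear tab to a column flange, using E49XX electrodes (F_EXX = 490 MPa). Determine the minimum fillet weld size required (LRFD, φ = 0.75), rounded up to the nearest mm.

w = 8 mm

Total weld length L = 540 mm.
Required throat t_e = P_u / (φ × 0.6 F_EXX × L) = 631 / (0.75 × 0.6 × 490 × 540 × 10⁻³) = 5.299 mm.
Required leg w = t_e / 0.707 = 7.496 mm → use 8 mm.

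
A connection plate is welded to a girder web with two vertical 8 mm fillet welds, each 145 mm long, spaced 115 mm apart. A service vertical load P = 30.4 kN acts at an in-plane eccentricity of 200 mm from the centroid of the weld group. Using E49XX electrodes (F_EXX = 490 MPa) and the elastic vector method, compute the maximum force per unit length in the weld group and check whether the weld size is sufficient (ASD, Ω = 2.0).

Total weld length L_w = 290 mm. Treat welds as unit-width lines.
Polar moment about centroid: J = 2[d³/12 + d(b/2)²] = 2[145³/12 + 145×57.5²] = 1467000 mm³.
Direct shear f_v = P/L_w = 30.4×10³ / 290 = 104.8 N/mm (vertical).
Torsion M = P·e = 30.4×10³ × 200 = 6080000 N·mm.
Critical point at (x, y) = (57.5, 72.5) from centroid. f_tx = M·y/J = 300.5 N/mm; f_ty = M·x/J = 238.3 N/mm.
Resultant f_max = √[f_tx² + (f_v + f_ty)²] = √[300.5² + (104.8 + 238.3)²] = 456.1 N/mm.
Capacity per unit length: r_n/Ω = (1/2.0) × 0.6 × 490 × (0.707 × 8) = 831.4 N/mm.
456.1 ≤ 831.4 → adequate.

f_max ≈ 456 N/mm; adequate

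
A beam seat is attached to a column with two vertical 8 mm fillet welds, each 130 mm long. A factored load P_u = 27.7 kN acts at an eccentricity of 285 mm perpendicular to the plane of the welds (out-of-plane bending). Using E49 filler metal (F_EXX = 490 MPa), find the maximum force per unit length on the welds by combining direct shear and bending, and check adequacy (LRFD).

f_max ≈ 1410 N/mm; NOT adequate

L_w = 2 × 130 = 260 mm; section modulus (unit throat) S = 2 × L²/6 = 5633 mm².
Direct shear f_v = P/L_w = 27.7×10³/260 = 106.5 N/mm.
Moment M = P × e = 27.7×10³ × 285 = 7894500 N·mm; bending f_b = M/S = 1401 N/mm.
f_max = √(f_v² + f_b²) = √(106.5² + 1401²) = 1405 N/mm.
φr_n = 0.75 × 0.6 × 490 × (0.707 × 8) = 1247 N/mm → NOT adequate.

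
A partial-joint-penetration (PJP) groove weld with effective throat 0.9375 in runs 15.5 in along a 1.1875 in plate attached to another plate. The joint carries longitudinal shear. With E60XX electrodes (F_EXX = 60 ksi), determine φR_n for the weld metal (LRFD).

φR_n ≈ 392 kip

Effective throat (given) t_e = 0.9375 in.
A_we = 0.9375 × 15.5 = 14.53 in².
F_nw = 0.6 F_EXX = 36 ksi.
φR_n = 0.75 × 36 × 14.53 = 392.3 kip.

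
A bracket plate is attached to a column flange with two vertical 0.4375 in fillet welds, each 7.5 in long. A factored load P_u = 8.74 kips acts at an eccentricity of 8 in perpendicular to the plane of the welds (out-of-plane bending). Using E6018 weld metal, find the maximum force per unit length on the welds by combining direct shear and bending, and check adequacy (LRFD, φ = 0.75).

f_max ≈ 3.77 kip/in; adequate

E60XX → F_EXX = 60 ksi.
L_w = 2 × 7.5 = 15 in; section modulus (unit throat) S = 2 × L²/6 = 18.75 in².
Direct shear f_v = P/L_w = 8.74/15 = 0.5827 kip/in.
Moment M = P × e = 8.74 × 8 = 69.92 kip·in; bending f_b = M/S = 3.729 kip/in.
f_max = √(f_v² + f_b²) = √(0.5827² + 3.729²) = 3.774 kip/in.
φr_n = 0.75 × 0.6 × 60 × (0.707 × 0.4375) = 8.351 kip/in → adequate.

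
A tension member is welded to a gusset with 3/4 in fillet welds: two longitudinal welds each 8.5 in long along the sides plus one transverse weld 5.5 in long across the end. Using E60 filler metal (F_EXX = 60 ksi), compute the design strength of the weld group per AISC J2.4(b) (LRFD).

φR_n ≈ 325 kips

t_e = 0.707 × 0.75 = 0.5302 in.
R_nwl = 0.6 × 60 × 0.5302 × 17 = 324.5 kips (longitudinal, 2 welds).
R_nwt = 0.6 × 60 × 0.5302 × 5.5 = 105 kips (transverse, base value).
(i) R_nwl + R_nwt = 429.5 kips; (ii) 0.85 R_nwl + 1.5 R_nwt = 433.3 kips.
R_n = max = 433.3 kips [governs: (ii)]; φR_n = 325 kips.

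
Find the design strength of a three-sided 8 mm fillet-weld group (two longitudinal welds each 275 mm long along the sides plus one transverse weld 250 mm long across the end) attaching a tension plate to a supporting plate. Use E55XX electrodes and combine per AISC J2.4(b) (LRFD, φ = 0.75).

E55XX → F_EXX = 550 MPa.
t_e = 0.707 × 8 = 5.656 mm.
R_nwl = 0.6 × 550 × 5.656 × 550 × 10⁻³ = 1027 kN (longitudinal, 2 welds).
R_nwt = 0.6 × 550 × 5.656 × 250 × 10⁻³ = 466.6 kN (transverse, base value).
(i) R_nwl + R_nwt = 1493 kN; (ii) 0.85 R_nwl + 1.5 R_nwt = 1573 kN.
R_n = max = 1573 kN [governs: (ii)]; φR_n = 1179 kN.

φR_n ≈ 1180 kN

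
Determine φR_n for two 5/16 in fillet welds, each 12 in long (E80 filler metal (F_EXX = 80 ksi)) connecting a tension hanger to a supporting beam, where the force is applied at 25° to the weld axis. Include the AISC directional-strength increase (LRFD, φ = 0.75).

φR_n ≈ 217 kips

t_e = 0.707 × 0.3125 = 0.2209 in; A_we = 0.2209 × 24 = 5.302 in².
Directional factor: 1.0 + 0.5 sin^1.5(25°) = 1.137.
F_nw = 0.6 × 80 × 1.137 = 54.59 ksi.
φR_n = 0.75 × 54.59 × 5.302 = 217.1 kips.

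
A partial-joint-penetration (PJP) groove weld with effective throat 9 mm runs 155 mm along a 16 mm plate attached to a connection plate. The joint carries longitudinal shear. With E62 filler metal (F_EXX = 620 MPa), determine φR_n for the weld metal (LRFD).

φR_n ≈ 389 kN

Effective throat (given) t_e = 9 mm.
A_we = 9 × 155 = 1395 mm².
F_nw = 0.6 F_EXX = 372 MPa.
φR_n = 0.75 × 372 × 1395 × 10⁻³ = 389.2 kN.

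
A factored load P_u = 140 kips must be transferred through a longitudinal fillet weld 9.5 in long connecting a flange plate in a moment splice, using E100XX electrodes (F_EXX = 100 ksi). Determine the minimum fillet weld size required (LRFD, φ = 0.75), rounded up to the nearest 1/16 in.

w = 1/2 in

Total weld length L = 9.5 in.
Required throat t_e = P_u / (φ × 0.6 F_EXX × L) = 140 / (0.75 × 0.6 × 100 × 9.5) = 0.3275 in.
Required leg w = t_e / 0.707 = 0.4632 in → use 1/2 in.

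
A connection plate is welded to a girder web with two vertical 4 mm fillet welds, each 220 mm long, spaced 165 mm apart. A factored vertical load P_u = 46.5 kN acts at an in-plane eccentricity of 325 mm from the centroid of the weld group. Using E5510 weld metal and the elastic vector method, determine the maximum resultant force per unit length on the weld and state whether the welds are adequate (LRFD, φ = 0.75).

f_max ≈ 506 N/mm; adequate

E55XX → F_EXX = 550 MPa.
Total weld length L_w = 440 mm. Treat welds as unit-width lines.
Polar moment about centroid: J = 2[d³/12 + d(b/2)²] = 2[220³/12 + 220×82.5²] = 4769000 mm³.
Direct shear f_v = P/L_w = 46.5×10³ / 440 = 105.7 N/mm (vertical).
Torsion M = P·e = 46.5×10³ × 325 = 15112000 N·mm.
Critical point at (x, y) = (82.5, 110) from centroid. f_tx = M·y/J = 348.5 N/mm; f_ty = M·x/J = 261.4 N/mm.
Resultant f_max = √[f_tx² + (f_v + f_ty)²] = √[348.5² + (105.7 + 261.4)²] = 506.2 N/mm.
Capacity per unit length: φr_n = 0.75 × 0.6 × 550 × (0.707 × 4) = 699.9 N/mm.
506.2 ≤ 699.9 → adequate.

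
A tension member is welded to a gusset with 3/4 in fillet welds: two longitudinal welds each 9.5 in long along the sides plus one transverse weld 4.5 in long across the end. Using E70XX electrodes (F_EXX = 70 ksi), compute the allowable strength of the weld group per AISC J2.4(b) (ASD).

t_e = 0.707 × 0.75 = 0.5302 in.
R_nwl = 0.6 × 70 × 0.5302 × 19 = 423.1 kips (longitudinal, 2 welds).
R_nwt = 0.6 × 70 × 0.5302 × 4.5 = 100.2 kips (transverse, base value).
(i) R_nwl + R_nwt = 523.4 kips; (ii) 0.85 R_nwl + 1.5 R_nwt = 510 kips.
R_n = max = 523.4 kips [governs: (i)]; R_n/Ω = 261.7 kips.

R_n/Ω ≈ 262 kips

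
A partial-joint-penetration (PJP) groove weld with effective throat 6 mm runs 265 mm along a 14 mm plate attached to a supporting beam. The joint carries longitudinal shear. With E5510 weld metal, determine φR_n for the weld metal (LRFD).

φR_n ≈ 394 kN

E55XX → F_EXX = 550 MPa.
Effective throat (given) t_e = 6 mm.
A_we = 6 × 265 = 1590 mm².
F_nw = 0.6 F_EXX = 330 MPa.
φR_n = 0.75 × 330 × 1590 × 10⁻³ = 393.5 kN.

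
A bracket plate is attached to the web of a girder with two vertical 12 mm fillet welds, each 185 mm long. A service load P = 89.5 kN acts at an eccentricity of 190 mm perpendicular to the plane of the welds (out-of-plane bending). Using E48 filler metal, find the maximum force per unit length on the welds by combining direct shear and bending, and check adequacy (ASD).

f_max ≈ 1510 N/mm; NOT adequate

E48XX → F_EXX = 480 MPa.
L_w = 2 × 185 = 370 mm; section modulus (unit throat) S = 2 × L²/6 = 11410 mm².
Direct shear f_v = P/L_w = 89.5×10³/370 = 241.9 N/mm.
Moment M = P × e = 89.5×10³ × 190 = 17005000 N·mm; bending f_b = M/S = 1491 N/mm.
f_max = √(f_v² + f_b²) = √(241.9² + 1491²) = 1510 N/mm.
r_n/Ω = (1/2.0) × 0.6 × 480 × (0.707 × 12) = 1222 N/mm → NOT adequate.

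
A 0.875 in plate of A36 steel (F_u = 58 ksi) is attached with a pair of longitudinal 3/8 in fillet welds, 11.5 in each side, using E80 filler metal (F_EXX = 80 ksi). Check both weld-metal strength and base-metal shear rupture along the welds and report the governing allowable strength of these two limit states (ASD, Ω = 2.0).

R_n/Ω ≈ 146 kip (weld metal governs)

t_e = 0.707 × 0.375 = 0.2651 in; L = 23 in.
Weld metal: R_n/Ω = (1/2.0) × 0.6 × 80 × 0.2651 × 23 = 146.3 kip.
Base metal (shear rupture): R_n/Ω = (1/2.0) × 0.6 × 58 × 0.875 × 23 = 350.2 kip.
Governing: weld metal.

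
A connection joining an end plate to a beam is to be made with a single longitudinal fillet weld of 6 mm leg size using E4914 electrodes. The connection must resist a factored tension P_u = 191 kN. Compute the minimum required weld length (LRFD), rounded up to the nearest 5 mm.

E49XX → F_EXX = 490 MPa.
Throat t_e = 0.707 × 6 = 4.242 mm.
φr_n = 0.75 × 0.6 × 490 × 4.242 × 10⁻³ = 0.9354 kN/mm.
L_req = P_u / φr_n = 191 / 0.9354 = 204.2 mm total.
Round up → use L = 205 mm.

L = 205 mm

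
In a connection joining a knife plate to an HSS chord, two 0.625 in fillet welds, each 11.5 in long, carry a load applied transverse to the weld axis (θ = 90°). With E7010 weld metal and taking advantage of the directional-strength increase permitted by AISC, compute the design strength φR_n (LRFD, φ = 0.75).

φR_n ≈ 480 kip

E70XX → F_EXX = 70 ksi.
t_e = 0.707 × 0.625 = 0.4419 in; A_we = 0.4419 × 23 = 10.16 in².
Directional factor: 1.0 + 0.5 sin^1.5(90°) = 1.5.
F_nw = 0.6 × 70 × 1.5 = 63 ksi.
φR_n = 0.75 × 63 × 10.16 = 480.2 kip.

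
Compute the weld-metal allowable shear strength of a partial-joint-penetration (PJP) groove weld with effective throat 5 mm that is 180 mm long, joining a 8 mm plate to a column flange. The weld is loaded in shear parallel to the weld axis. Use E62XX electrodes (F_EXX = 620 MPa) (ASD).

R_n/Ω ≈ 167 kN

Effective throat (given) t_e = 5 mm.
A_we = 5 × 180 = 900 mm².
F_nw = 0.6 F_EXX = 372 MPa.
R_n/Ω = (372 × 900) / 2.0 × 10⁻³ = 167.4 kN.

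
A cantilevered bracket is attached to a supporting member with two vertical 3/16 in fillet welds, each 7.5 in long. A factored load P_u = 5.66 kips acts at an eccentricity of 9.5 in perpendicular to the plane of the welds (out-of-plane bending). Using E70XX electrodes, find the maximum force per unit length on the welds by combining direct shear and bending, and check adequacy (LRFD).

f_max ≈ 2.89 kip/in; adequate

E70XX → F_EXX = 70 ksi.
L_w = 2 × 7.5 = 15 in; section modulus (unit throat) S = 2 × L²/6 = 18.75 in².
Direct shear f_v = P/L_w = 5.66/15 = 0.3773 kip/in.
Moment M = P × e = 5.66 × 9.5 = 53.77 kip·in; bending f_b = M/S = 2.868 kip/in.
f_max = √(f_v² + f_b²) = √(0.3773² + 2.868²) = 2.892 kip/in.
φr_n = 0.75 × 0.6 × 70 × (0.707 × 0.1875) = 4.176 kip/in → adequate.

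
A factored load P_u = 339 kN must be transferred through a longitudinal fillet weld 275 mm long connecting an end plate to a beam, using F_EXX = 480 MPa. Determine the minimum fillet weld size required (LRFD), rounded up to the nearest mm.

Total weld length L = 275 mm.
Required throat t_e = P_u / (φ × 0.6 F_EXX × L) = 339 / (0.75 × 0.6 × 480 × 275 × 10⁻³) = 5.707 mm.
Required leg w = t_e / 0.707 = 8.072 mm → use 9 mm.

w = 9 mm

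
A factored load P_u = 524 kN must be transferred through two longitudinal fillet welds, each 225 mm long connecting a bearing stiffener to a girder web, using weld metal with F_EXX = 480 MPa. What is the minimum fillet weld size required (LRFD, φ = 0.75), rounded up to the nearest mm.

w = 8 mm

Total weld length L = 450 mm.
Required throat t_e = P_u / (φ × 0.6 F_EXX × L) = 524 / (0.75 × 0.6 × 480 × 450 × 10⁻³) = 5.391 mm.
Required leg w = t_e / 0.707 = 7.625 mm → use 8 mm.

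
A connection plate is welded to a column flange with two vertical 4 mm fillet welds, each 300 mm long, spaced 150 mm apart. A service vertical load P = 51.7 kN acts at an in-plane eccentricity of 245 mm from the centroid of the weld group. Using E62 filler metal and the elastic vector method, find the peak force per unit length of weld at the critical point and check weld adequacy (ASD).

f_max ≈ 318 N/mm; adequate

E62XX → F_EXX = 620 MPa.
Total weld length L_w = 600 mm. Treat welds as unit-width lines.
Polar moment about centroid: J = 2[d³/12 + d(b/2)²] = 2[300³/12 + 300×75²] = 7875000 mm³.
Direct shear f_v = P/L_w = 51.7×10³ / 600 = 86.17 N/mm (vertical).
Torsion M = P·e = 51.7×10³ × 245 = 12666000 N·mm.
Critical point at (x, y) = (75, 150) from centroid. f_tx = M·y/J = 241.3 N/mm; f_ty = M·x/J = 120.6 N/mm.
Resultant f_max = √[f_tx² + (f_v + f_ty)²] = √[241.3² + (86.17 + 120.6)²] = 317.8 N/mm.
Capacity per unit length: r_n/Ω = (1/2.0) × 0.6 × 620 × (0.707 × 4) = 526 N/mm.
317.8 ≤ 526 → adequate.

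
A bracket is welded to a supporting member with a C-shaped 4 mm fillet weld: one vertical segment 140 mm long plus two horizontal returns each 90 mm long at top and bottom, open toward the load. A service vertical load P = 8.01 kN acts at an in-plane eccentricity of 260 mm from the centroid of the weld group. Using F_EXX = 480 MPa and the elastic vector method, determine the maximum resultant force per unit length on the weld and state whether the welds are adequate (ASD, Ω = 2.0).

Total weld length L_w = 320 mm. Treat welds as unit-width lines.
Centroid: x̄ = 2×90×45 / 320 = 25.31 mm from the vertical weld.
Polar moment about centroid: J = I_x + I_y = [140³/12 + 2×90×70²] + [140×25.31² + 2(90³/12 + 90×19.69²)] = 1392000 mm³.
Direct shear f_v = P/L_w = 8.01×10³ / 320 = 25.03 N/mm (vertical).
Torsion M = P·e = 8.01×10³ × 260 = 2082600 N·mm.
Critical point at (x, y) = (64.69, 70) from centroid. f_tx = M·y/J = 104.8 N/mm; f_ty = M·x/J = 96.81 N/mm.
Resultant f_max = √[f_tx² + (f_v + f_ty)²] = √[104.8² + (25.03 + 96.81)²] = 160.7 N/mm.
Capacity per unit length: r_n/Ω = (1/2.0) × 0.6 × 480 × (0.707 × 4) = 407.2 N/mm.
160.7 ≤ 407.2 → adequate.

f_max ≈ 161 N/mm; adequate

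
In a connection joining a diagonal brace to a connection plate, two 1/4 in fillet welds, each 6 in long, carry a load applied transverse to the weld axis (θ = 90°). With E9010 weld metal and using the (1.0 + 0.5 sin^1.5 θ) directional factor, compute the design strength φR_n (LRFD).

E90XX → F_EXX = 90 ksi.
t_e = 0.707 × 0.25 = 0.1767 in; A_we = 0.1767 × 12 = 2.121 in².
Directional factor: 1.0 + 0.5 sin^1.5(90°) = 1.5.
F_nw = 0.6 × 90 × 1.5 = 81 ksi.
φR_n = 0.75 × 81 × 2.121 = 128.9 kips.

φR_n ≈ 129 kips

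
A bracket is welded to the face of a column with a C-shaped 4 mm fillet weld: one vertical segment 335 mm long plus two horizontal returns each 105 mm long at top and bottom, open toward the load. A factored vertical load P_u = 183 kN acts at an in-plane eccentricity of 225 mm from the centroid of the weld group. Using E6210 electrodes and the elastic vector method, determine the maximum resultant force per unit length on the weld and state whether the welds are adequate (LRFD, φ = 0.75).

f_max ≈ 1000 N/mm; NOT adequate

E62XX → F_EXX = 620 MPa.
Total weld length L_w = 545 mm. Treat welds as unit-width lines.
Centroid: x̄ = 2×105×52.5 / 545 = 20.23 mm from the vertical weld.
Polar moment about centroid: J = I_x + I_y = [335³/12 + 2×105×167.5²] + [335×20.23² + 2(105³/12 + 105×32.27²)] = 9573000 mm³.
Direct shear f_v = P/L_w = 183×10³ / 545 = 335.8 N/mm (vertical).
Torsion M = P·e = 183×10³ × 225 = 41175000 N·mm.
Critical point at (x, y) = (84.77, 167.5) from centroid. f_tx = M·y/J = 720.4 N/mm; f_ty = M·x/J = 364.6 N/mm.
Resultant f_max = √[f_tx² + (f_v + f_ty)²] = √[720.4² + (335.8 + 364.6)²] = 1005 N/mm.
Capacity per unit length: φr_n = 0.75 × 0.6 × 620 × (0.707 × 4) = 789 N/mm.
1005 > 789 → NOT adequate.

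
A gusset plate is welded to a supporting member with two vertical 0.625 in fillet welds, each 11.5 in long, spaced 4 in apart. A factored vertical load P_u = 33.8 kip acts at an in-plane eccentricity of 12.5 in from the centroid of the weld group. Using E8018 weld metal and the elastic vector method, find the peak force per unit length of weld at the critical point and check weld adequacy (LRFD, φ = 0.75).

E80XX → F_EXX = 80 ksi.
Total weld length L_w = 23 in. Treat welds as unit-width lines.
Polar moment about centroid: J = 2[d³/12 + d(b/2)²] = 2[11.5³/12 + 11.5×2²] = 345.5 in³.
Direct shear f_v = P/L_w = 33.8 / 23 = 1.47 kip/in (vertical).
Torsion M = P·e = 33.8 × 12.5 = 422.5 kip·in.
Critical point at (x, y) = (2, 5.75) from centroid. f_tx = M·y/J = 7.032 kip/in; f_ty = M·x/J = 2.446 kip/in.
Resultant f_max = √[f_tx² + (f_v + f_ty)²] = √[7.032² + (1.47 + 2.446)²] = 8.048 kip/in.
Capacity per unit length: φr_n = 0.75 × 0.6 × 80 × (0.707 × 0.625) = 15.91 kip/in.
8.048 ≤ 15.91 → adequate.

f_max ≈ 8.05 kip/in; adequate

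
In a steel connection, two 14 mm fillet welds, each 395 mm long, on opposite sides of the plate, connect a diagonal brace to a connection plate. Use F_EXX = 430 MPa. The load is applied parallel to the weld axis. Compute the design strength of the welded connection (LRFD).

φR_n ≈ 1510 kN

Effective throat t_e = 0.707 × 14 = 9.898 mm.
Total length L = 790 mm; A_we = 9.898 × 790 = 7819 mm².
F_nw = 0.6 F_EXX = 0.6 × 430 = 258 MPa.
φR_n = 0.75 × 258 × 7819 × 10⁻³ = 1513 kN.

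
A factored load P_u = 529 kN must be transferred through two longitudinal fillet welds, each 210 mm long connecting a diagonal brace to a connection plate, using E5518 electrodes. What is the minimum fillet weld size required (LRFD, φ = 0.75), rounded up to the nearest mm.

E55XX → F_EXX = 550 MPa.
Total weld length L = 420 mm.
Required throat t_e = P_u / (φ × 0.6 F_EXX × L) = 529 / (0.75 × 0.6 × 550 × 420 × 10⁻³) = 5.089 mm.
Required leg w = t_e / 0.707 = 7.198 mm → use 8 mm.

w = 8 mm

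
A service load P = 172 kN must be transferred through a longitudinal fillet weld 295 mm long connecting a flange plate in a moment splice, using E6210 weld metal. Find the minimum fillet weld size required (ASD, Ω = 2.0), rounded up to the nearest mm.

w = 5 mm

E62XX → F_EXX = 620 MPa.
Total weld length L = 295 mm.
Required throat t_e = P × Ω / (0.6 F_EXX × L) = 172 × 2.0 / (0.6 × 620 × 295 × 10⁻³) = 3.135 mm.
Required leg w = t_e / 0.707 = 4.434 mm → use 5 mm.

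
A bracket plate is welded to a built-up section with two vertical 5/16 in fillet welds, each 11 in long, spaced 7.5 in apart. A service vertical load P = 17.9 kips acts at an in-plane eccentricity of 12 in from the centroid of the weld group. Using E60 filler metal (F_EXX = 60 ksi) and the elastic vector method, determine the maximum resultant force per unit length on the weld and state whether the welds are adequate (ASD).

f_max ≈ 3.22 kip/in; adequate

Total weld length L_w = 22 in. Treat welds as unit-width lines.
Polar moment about centroid: J = 2[d³/12 + d(b/2)²] = 2[11³/12 + 11×3.75²] = 531.2 in³.
Direct shear f_v = P/L_w = 17.9 / 22 = 0.8136 kip/in (vertical).
Torsion M = P·e = 17.9 × 12 = 214.8 kip·in.
Critical point at (x, y) = (3.75, 5.5) from centroid. f_tx = M·y/J = 2.224 kip/in; f_ty = M·x/J = 1.516 kip/in.
Resultant f_max = √[f_tx² + (f_v + f_ty)²] = √[2.224² + (0.8136 + 1.516)²] = 3.221 kip/in.
Capacity per unit length: r_n/Ω = (1/2.0) × 0.6 × 60 × (0.707 × 0.3125) = 3.977 kip/in.
3.221 ≤ 3.977 → adequate.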